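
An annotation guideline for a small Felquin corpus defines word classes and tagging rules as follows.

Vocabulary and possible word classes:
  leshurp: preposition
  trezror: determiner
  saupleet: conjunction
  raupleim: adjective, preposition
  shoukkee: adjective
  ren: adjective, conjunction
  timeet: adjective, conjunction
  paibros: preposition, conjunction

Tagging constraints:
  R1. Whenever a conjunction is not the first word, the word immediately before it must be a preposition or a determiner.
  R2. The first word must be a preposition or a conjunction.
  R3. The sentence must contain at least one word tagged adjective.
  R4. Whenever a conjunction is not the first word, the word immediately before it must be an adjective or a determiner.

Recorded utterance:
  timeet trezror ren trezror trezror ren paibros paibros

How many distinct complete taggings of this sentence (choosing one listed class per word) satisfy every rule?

3

Candidates per position — 1:timeet {adjective,conjunction}; 2:trezror {determiner}; 3:ren {adjective,conjunction}; 4:trezror {determiner}; 5:trezror {determiner}; 6:ren {adjective,conjunction}; 7:paibros {preposition,conjunction}; 8:paibros {preposition,conjunction}.
There are 32 candidate sequences in total.
The sequences that satisfy every rule: conjunction determiner adjective determiner determiner adjective preposition preposition; conjunction determiner adjective determiner determiner conjunction preposition preposition; conjunction determiner conjunction determiner determiner adjective preposition preposition.
Count = 3.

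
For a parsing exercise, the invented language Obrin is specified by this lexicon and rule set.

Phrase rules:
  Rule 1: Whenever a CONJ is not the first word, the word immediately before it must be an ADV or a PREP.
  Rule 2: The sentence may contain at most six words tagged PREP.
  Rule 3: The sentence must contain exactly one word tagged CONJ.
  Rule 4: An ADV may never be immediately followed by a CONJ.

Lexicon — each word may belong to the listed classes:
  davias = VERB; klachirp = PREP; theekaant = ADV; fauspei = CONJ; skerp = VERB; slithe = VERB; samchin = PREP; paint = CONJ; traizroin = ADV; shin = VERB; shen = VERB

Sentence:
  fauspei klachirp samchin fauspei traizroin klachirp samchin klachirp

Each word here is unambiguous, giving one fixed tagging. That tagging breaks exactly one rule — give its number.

3

Fixed tagging: CONJ PREP PREP CONJ ADV PREP PREP PREP.
Checking each rule: R1 pass, R2 pass, R3 fail, R4 pass.
Only rule 3 fails.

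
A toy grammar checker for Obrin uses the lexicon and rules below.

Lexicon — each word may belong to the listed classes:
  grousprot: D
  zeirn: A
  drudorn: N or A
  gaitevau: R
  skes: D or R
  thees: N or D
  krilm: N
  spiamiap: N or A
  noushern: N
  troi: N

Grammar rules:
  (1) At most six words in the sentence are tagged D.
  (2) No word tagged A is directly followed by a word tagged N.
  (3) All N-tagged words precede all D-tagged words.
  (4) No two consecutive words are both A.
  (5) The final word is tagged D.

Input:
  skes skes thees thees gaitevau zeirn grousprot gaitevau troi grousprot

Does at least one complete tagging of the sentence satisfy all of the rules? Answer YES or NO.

NO

Candidates per position — 1:skes {D,R}; 2:skes {D,R}; 3:thees {N,D}; 4:thees {N,D}; 5:gaitevau {R}; 6:zeirn {A}; 7:grousprot {D}; 8:gaitevau {R}; 9:troi {N}; 10:grousprot {D}.
Rule 3 cannot be satisfied by any choice of tags from the lexicon.
So there is no consistent tagging.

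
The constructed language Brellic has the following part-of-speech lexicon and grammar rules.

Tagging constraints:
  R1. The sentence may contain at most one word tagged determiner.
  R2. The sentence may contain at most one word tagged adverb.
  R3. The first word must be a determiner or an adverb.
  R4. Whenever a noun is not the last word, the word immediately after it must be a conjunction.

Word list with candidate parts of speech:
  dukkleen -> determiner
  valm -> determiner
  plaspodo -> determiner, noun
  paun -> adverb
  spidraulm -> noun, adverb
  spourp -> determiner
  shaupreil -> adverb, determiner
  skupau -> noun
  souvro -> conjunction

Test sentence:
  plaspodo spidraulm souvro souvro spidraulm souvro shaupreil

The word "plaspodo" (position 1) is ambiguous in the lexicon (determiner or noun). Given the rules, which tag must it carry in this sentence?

determiner

Candidates per position — 1:plaspodo {determiner,noun}; 2:spidraulm {noun,adverb}; 3:souvro {conjunction}; 4:souvro {conjunction}; 5:spidraulm {noun,adverb}; 6:souvro {conjunction}; 7:shaupreil {adverb,determiner}.
Position 1: tagging it noun would leave rule 3 unsatisfiable, so it must be determiner.
Position 7: tagging it determiner would leave rule 1 unsatisfiable, so it must be adverb.
Position 2: tagging it adverb would leave rule 2 unsatisfiable, so it must be noun.
Position 5: tagging it adverb would leave rule 2 unsatisfiable, so it must be noun.
The only consistent sequence is: determiner noun conjunction conjunction noun conjunction adverb.
Check: rule 1 ok; rule 2 ok; rule 3 ok; rule 4 ok.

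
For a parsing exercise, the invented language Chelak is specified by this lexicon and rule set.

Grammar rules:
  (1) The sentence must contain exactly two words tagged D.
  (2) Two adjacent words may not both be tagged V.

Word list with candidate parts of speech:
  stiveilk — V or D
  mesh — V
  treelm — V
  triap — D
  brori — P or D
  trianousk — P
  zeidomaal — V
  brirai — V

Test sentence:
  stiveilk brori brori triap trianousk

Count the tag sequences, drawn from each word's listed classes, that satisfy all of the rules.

3

Candidates per position — 1:stiveilk {V,D}; 2:brori {P,D}; 3:brori {P,D}; 4:triap {D}; 5:trianousk {P}.
There are 8 candidate sequences in total.
The sequences that satisfy every rule: V P D D P; V D P D P; D P P D P.
Count = 3.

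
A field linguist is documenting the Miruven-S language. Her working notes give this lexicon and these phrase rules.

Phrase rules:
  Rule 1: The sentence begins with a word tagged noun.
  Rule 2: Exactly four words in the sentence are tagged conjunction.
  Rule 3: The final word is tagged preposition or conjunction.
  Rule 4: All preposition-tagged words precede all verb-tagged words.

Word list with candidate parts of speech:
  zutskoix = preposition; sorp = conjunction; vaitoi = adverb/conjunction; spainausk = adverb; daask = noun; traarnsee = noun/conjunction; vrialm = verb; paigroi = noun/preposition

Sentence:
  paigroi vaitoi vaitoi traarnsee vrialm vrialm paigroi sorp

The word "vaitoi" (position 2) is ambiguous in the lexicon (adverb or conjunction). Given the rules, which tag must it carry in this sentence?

conjunction

Candidates per position — 1:paigroi {noun,preposition}; 2:vaitoi {adverb,conjunction}; 3:vaitoi {adverb,conjunction}; 4:traarnsee {noun,conjunction}; 5:vrialm {verb}; 6:vrialm {verb}; 7:paigroi {noun,preposition}; 8:sorp {conjunction}.
Position 1: tagging it preposition would leave rule 1 unsatisfiable, so it must be noun.
Position 2: tagging it adverb would leave rule 2 unsatisfiable, so it must be conjunction.
Position 3: tagging it adverb would leave rule 2 unsatisfiable, so it must be conjunction.
Position 4: tagging it noun would leave rule 2 unsatisfiable, so it must be conjunction.
Position 7: tagging it preposition would leave rule 4 unsatisfiable, so it must be noun.
So the tagging must be: noun conjunction conjunction conjunction verb verb noun conjunction.
Checking: rule 1 holds; rule 2 holds; rule 3 holds; rule 4 holds.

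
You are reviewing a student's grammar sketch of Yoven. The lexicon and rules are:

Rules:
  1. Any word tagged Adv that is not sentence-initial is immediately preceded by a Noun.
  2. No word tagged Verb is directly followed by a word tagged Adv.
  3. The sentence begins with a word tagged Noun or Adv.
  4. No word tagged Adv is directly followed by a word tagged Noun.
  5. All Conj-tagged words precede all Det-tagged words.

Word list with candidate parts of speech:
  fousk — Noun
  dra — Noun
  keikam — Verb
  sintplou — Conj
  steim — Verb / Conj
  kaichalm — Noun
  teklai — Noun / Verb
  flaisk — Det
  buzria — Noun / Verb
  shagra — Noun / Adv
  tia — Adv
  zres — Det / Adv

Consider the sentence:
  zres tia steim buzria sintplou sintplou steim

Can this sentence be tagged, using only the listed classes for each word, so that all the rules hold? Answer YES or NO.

Candidates per position — 1:zres {Det,Adv}; 2:tia {Adv}; 3:steim {Verb,Conj}; 4:buzria {Noun,Verb}; 5:sintplou {Conj}; 6:sintplou {Conj}; 7:steim {Verb,Conj}.
Rule 1 cannot be satisfied by any choice of tags from the lexicon.
So there is no consistent tagging.

NO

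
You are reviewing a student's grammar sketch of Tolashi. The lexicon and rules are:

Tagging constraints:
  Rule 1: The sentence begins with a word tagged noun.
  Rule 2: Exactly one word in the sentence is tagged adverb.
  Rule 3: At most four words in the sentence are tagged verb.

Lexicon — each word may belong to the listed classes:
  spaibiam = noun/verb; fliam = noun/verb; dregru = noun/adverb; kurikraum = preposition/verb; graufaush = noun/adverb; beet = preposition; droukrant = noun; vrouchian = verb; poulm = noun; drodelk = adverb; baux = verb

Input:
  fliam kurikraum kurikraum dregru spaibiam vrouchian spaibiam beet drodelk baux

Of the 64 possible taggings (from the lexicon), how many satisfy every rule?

11

Candidates per position — 1:fliam {noun,verb}; 2:kurikraum {preposition,verb}; 3:kurikraum {preposition,verb}; 4:dregru {noun,adverb}; 5:spaibiam {noun,verb}; 6:vrouchian {verb}; 7:spaibiam {noun,verb}; 8:beet {preposition}; 9:drodelk {adverb}; 10:baux {verb}.
There are 64 candidate sequences in total.
Checking each against the rules leaves 11 sequences.
Count = 11.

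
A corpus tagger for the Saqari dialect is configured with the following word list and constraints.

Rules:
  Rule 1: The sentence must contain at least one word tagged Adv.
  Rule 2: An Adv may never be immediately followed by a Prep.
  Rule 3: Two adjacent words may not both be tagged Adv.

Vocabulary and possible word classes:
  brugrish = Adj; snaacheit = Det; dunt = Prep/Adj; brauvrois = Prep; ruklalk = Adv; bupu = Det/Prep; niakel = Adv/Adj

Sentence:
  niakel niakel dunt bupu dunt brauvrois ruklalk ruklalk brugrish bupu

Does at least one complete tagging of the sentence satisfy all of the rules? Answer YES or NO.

NO

Candidates per position — 1:niakel {Adv,Adj}; 2:niakel {Adv,Adj}; 3:dunt {Prep,Adj}; 4:bupu {Det,Prep}; 5:dunt {Prep,Adj}; 6:brauvrois {Prep}; 7:ruklalk {Adv}; 8:ruklalk {Adv}; 9:brugrish {Adj}; 10:bupu {Det,Prep}.
Rule 3 cannot be satisfied by any choice of tags from the lexicon.
So there is no consistent tagging.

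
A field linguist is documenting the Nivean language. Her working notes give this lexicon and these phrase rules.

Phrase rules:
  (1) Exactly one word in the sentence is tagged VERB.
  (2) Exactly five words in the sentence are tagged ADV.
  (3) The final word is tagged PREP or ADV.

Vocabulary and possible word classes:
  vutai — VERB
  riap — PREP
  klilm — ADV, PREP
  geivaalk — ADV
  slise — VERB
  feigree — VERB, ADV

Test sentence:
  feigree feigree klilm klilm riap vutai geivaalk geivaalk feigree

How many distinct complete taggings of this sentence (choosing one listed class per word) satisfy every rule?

Candidates per position — 1:feigree {VERB,ADV}; 2:feigree {VERB,ADV}; 3:klilm {ADV,PREP}; 4:klilm {ADV,PREP}; 5:riap {PREP}; 6:vutai {VERB}; 7:geivaalk {ADV}; 8:geivaalk {ADV}; 9:feigree {VERB,ADV}.
There are 32 candidate sequences in total.
The sequences that satisfy every rule: ADV ADV PREP PREP PREP VERB ADV ADV ADV.
Count = 1.

1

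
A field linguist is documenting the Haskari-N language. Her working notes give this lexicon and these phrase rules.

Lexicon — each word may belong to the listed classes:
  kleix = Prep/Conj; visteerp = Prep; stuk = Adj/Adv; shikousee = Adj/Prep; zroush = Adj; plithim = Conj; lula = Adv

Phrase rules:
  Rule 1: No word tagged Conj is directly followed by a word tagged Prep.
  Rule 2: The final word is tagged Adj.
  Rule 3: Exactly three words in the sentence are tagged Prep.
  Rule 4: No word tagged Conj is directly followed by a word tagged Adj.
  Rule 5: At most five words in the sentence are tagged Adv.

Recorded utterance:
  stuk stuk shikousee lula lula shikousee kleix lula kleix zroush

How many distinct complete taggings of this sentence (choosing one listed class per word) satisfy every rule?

12

Candidates per position — 1:stuk {Adj,Adv}; 2:stuk {Adj,Adv}; 3:shikousee {Adj,Prep}; 4:lula {Adv}; 5:lula {Adv}; 6:shikousee {Adj,Prep}; 7:kleix {Prep,Conj}; 8:lula {Adv}; 9:kleix {Prep,Conj}; 10:zroush {Adj}.
There are 64 candidate sequences in total.
Checking each against the rules leaves 12 sequences.
Count = 12.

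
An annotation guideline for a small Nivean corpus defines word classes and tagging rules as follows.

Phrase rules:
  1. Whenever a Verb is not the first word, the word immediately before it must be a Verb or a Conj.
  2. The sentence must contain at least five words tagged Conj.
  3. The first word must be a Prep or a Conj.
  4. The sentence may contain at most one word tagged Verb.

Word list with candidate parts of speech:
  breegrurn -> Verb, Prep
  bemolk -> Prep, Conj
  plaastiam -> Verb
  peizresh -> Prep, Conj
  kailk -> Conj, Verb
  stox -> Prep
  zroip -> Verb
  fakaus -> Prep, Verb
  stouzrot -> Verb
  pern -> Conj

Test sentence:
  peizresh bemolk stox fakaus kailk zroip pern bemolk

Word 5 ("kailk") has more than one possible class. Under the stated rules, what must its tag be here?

Candidates per position — 1:peizresh {Prep,Conj}; 2:bemolk {Prep,Conj}; 3:stox {Prep}; 4:fakaus {Prep,Verb}; 5:kailk {Conj,Verb}; 6:zroip {Verb}; 7:pern {Conj}; 8:bemolk {Prep,Conj}.
Position 1: tagging it Prep would leave rule 2 unsatisfiable, so it must be Conj.
Position 2: tagging it Prep would leave rule 2 unsatisfiable, so it must be Conj.
Position 4: tagging it Verb would leave rule 1 unsatisfiable, so it must be Prep.
Position 5: tagging it Verb would leave rule 1 unsatisfiable, so it must be Conj.
Position 8: tagging it Prep would leave rule 2 unsatisfiable, so it must be Conj.
The only consistent sequence is: Conj Conj Prep Prep Conj Verb Conj Conj.
Rule-by-rule: rule 1 satisfied; rule 2 satisfied; rule 3 satisfied; rule 4 satisfied.

Conj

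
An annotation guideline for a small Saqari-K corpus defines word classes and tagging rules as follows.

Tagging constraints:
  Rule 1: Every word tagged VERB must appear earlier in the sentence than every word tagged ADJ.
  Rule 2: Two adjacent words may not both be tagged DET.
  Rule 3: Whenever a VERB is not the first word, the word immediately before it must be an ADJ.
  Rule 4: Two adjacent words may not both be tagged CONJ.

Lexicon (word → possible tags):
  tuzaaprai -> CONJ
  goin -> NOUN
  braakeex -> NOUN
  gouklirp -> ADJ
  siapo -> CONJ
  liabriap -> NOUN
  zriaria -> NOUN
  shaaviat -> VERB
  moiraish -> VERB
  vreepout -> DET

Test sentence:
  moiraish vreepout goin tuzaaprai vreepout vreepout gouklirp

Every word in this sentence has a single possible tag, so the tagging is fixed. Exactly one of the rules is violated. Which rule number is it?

Fixed tagging: VERB DET NOUN CONJ DET DET ADJ.
Checking each rule: R1 holds, R2 violated, R3 holds, R4 holds.
Only rule 2 fails.

2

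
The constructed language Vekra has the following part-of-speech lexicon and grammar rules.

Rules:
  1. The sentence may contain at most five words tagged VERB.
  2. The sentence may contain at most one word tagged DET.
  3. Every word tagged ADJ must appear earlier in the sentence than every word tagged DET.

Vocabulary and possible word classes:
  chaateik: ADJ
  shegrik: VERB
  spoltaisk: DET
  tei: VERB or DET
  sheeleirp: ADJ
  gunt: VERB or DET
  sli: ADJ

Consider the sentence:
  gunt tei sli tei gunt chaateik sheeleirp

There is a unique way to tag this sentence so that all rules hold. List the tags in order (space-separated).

VERB VERB ADJ VERB VERB ADJ ADJ

Candidates per position — 1:gunt {VERB,DET}; 2:tei {VERB,DET}; 3:sli {ADJ}; 4:tei {VERB,DET}; 5:gunt {VERB,DET}; 6:chaateik {ADJ}; 7:sheeleirp {ADJ}.
If word 1 were DET, no tagging could satisfy rule 3; so word 1 is VERB.
If word 2 were DET, no tagging could satisfy rule 3; so word 2 is VERB.
If word 4 were DET, no tagging could satisfy rule 3; so word 4 is VERB.
If word 5 were DET, no tagging could satisfy rule 3; so word 5 is VERB.
The only consistent sequence is: VERB VERB ADJ VERB VERB ADJ ADJ.
Checking: rule 1 ✓; rule 2 ✓; rule 3 ✓.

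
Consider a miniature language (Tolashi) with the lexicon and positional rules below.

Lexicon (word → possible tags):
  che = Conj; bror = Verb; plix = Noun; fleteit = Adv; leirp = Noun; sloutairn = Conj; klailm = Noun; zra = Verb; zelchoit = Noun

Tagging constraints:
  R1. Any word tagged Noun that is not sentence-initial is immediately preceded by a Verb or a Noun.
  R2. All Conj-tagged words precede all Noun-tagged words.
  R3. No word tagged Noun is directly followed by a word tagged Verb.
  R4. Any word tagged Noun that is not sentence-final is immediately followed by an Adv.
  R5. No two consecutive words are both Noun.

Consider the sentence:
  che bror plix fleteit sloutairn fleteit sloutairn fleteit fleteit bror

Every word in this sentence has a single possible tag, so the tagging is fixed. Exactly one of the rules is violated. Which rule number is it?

2

Fixed tagging: Conj Verb Noun Adv Conj Adv Conj Adv Adv Verb.
Applying the rules: R1 ok, R2 fails, R3 ok, R4 ok, R5 ok.
Only rule 2 fails.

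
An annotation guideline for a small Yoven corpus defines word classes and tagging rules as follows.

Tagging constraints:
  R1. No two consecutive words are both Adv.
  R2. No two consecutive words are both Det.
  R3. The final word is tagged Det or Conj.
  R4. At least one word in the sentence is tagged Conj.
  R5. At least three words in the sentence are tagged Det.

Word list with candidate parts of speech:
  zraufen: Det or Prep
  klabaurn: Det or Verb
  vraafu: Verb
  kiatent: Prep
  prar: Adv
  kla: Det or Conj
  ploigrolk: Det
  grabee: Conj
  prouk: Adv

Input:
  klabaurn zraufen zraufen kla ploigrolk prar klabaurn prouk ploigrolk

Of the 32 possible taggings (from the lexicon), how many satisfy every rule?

9

Candidates per position — 1:klabaurn {Det,Verb}; 2:zraufen {Det,Prep}; 3:zraufen {Det,Prep}; 4:kla {Det,Conj}; 5:ploigrolk {Det}; 6:prar {Adv}; 7:klabaurn {Det,Verb}; 8:prouk {Adv}; 9:ploigrolk {Det}.
There are 32 candidate sequences in total.
Checking each against the rules leaves 9 sequences.
Count = 9.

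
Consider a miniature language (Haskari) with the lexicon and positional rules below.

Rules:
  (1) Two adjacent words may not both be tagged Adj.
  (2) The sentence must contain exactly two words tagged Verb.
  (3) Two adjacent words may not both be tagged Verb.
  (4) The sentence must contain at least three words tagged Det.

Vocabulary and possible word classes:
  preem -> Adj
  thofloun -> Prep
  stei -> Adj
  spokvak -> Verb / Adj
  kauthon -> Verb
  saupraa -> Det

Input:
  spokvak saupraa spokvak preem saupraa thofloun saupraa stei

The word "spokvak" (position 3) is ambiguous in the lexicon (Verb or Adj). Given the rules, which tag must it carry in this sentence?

Candidates per position — 1:spokvak {Verb,Adj}; 2:saupraa {Det}; 3:spokvak {Verb,Adj}; 4:preem {Adj}; 5:saupraa {Det}; 6:thofloun {Prep}; 7:saupraa {Det}; 8:stei {Adj}.
If word 1 were Adj, no tagging could satisfy rule 2; so word 1 is Verb.
If word 3 were Adj, no tagging could satisfy rule 1; so word 3 is Verb.
That leaves exactly one tagging: Verb Det Verb Adj Det Prep Det Adj.
Check: rule 1 ok; rule 2 ok; rule 3 ok; rule 4 ok.

Verb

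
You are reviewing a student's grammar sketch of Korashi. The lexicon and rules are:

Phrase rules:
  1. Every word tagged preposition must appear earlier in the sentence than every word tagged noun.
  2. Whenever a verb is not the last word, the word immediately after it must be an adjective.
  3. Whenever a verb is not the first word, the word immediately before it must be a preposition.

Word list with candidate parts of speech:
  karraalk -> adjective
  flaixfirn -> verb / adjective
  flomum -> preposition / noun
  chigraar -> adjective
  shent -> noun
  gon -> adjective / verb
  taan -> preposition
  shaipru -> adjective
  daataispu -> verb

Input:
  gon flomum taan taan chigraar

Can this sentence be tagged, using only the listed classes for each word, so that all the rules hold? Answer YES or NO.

YES

Candidates per position — 1:gon {adjective,verb}; 2:flomum {preposition,noun}; 3:taan {preposition}; 4:taan {preposition}; 5:chigraar {adjective}.
One satisfying assignment: adjective preposition preposition preposition adjective.
Verifying each rule — rule 1 ✓; rule 2 ✓; rule 3 ✓.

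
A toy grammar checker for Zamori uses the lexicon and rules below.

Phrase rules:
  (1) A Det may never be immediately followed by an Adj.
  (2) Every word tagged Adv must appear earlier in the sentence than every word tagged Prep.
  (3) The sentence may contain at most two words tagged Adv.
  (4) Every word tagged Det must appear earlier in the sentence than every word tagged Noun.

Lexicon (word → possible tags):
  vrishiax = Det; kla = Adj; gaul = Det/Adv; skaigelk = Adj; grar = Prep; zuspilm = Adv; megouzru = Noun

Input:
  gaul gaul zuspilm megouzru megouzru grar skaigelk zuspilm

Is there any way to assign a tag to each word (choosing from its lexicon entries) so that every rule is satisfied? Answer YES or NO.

Candidates per position — 1:gaul {Det,Adv}; 2:gaul {Det,Adv}; 3:zuspilm {Adv}; 4:megouzru {Noun}; 5:megouzru {Noun}; 6:grar {Prep}; 7:skaigelk {Adj}; 8:zuspilm {Adv}.
Rule 2 cannot be satisfied by any choice of tags from the lexicon.
So there is no consistent tagging.

NO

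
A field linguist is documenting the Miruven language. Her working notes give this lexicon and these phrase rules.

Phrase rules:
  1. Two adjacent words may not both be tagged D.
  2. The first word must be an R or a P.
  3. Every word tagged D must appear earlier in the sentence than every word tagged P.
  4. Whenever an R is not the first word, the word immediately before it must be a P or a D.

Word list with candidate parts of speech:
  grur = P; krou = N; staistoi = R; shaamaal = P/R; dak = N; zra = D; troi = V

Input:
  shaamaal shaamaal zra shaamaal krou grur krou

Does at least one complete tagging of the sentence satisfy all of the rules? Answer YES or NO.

Candidates per position — 1:shaamaal {P,R}; 2:shaamaal {P,R}; 3:zra {D}; 4:shaamaal {P,R}; 5:krou {N}; 6:grur {P}; 7:krou {N}.
Every candidate sequence violates at least one rule; no consistent tagging exists.

NO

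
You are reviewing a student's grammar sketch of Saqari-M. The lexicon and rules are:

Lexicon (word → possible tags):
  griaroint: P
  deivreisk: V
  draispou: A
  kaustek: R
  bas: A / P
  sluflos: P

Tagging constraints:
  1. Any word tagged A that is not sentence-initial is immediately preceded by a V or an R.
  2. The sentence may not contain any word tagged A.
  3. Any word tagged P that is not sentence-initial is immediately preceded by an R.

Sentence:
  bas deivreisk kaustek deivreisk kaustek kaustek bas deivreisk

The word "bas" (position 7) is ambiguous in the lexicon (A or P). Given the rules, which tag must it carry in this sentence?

Candidates per position — 1:bas {A,P}; 2:deivreisk {V}; 3:kaustek {R}; 4:deivreisk {V}; 5:kaustek {R}; 6:kaustek {R}; 7:bas {A,P}; 8:deivreisk {V}.
Position 1: A is ruled out by rule 2; that leaves P.
Position 7: A is ruled out by rule 2; that leaves P.
So the tagging must be: P V R V R R P V.
Rule-by-rule: rule 1 ok; rule 2 ok; rule 3 ok.

P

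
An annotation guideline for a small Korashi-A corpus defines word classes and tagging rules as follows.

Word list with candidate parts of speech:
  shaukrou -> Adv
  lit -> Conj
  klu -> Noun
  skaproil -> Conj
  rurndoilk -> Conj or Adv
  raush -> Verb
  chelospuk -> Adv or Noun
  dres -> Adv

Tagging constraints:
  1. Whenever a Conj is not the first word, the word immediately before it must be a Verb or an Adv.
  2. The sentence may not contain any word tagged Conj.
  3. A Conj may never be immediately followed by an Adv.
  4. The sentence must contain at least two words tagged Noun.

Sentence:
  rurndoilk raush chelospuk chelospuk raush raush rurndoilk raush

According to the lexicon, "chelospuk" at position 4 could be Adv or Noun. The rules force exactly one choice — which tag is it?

Candidates per position — 1:rurndoilk {Conj,Adv}; 2:raush {Verb}; 3:chelospuk {Adv,Noun}; 4:chelospuk {Adv,Noun}; 5:raush {Verb}; 6:raush {Verb}; 7:rurndoilk {Conj,Adv}; 8:raush {Verb}.
Word 1 cannot be Conj — rule 2 would then fail for every completion. It is Adv.
Word 3 cannot be Adv — rule 4 would then fail for every completion. It is Noun.
Word 4 cannot be Adv — rule 4 would then fail for every completion. It is Noun.
Word 7 cannot be Conj — rule 2 would then fail for every completion. It is Adv.
The only consistent sequence is: Adv Verb Noun Noun Verb Verb Adv Verb.
Verifying each rule — rule 1 satisfied; rule 2 satisfied; rule 3 satisfied; rule 4 satisfied.

Noun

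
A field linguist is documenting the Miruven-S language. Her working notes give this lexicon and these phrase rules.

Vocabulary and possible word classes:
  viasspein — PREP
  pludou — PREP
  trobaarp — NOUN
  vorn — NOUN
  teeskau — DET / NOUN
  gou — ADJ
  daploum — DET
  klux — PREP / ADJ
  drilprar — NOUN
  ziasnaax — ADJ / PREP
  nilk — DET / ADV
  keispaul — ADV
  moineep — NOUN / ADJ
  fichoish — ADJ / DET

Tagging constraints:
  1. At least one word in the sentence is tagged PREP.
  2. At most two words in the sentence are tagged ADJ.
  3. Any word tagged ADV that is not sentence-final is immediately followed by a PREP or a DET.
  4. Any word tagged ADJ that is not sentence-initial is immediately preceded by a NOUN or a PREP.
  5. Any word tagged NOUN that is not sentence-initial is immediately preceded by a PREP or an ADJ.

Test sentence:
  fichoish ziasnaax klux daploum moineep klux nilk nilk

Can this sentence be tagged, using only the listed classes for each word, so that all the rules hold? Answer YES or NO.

NO

Candidates per position — 1:fichoish {ADJ,DET}; 2:ziasnaax {ADJ,PREP}; 3:klux {PREP,ADJ}; 4:daploum {DET}; 5:moineep {NOUN,ADJ}; 6:klux {PREP,ADJ}; 7:nilk {DET,ADV}; 8:nilk {DET,ADV}.
Every candidate sequence violates at least one rule; no consistent tagging exists.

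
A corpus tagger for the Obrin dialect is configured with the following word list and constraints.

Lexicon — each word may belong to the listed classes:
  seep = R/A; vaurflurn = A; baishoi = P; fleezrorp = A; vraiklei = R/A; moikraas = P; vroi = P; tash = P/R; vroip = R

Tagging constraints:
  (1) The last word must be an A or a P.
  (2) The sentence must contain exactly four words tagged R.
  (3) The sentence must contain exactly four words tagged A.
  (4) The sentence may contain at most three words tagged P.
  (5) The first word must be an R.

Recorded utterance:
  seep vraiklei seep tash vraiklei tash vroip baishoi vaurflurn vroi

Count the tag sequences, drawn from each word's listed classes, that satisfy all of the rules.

1

Candidates per position — 1:seep {R,A}; 2:vraiklei {R,A}; 3:seep {R,A}; 4:tash {P,R}; 5:vraiklei {R,A}; 6:tash {P,R}; 7:vroip {R}; 8:baishoi {P}; 9:vaurflurn {A}; 10:vroi {P}.
There are 64 candidate sequences in total.
The sequences that satisfy every rule: R A A R A R R P A P.
Count = 1.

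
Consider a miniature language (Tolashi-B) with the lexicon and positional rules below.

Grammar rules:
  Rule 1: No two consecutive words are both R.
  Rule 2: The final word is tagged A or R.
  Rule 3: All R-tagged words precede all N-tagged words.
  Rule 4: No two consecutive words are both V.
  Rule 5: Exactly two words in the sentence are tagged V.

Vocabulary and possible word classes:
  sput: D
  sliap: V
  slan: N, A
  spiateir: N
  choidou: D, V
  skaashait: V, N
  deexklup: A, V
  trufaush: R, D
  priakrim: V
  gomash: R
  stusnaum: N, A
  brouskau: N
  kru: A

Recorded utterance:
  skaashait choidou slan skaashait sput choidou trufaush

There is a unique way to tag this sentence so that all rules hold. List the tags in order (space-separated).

Candidates per position — 1:skaashait {V,N}; 2:choidou {D,V}; 3:slan {N,A}; 4:skaashait {V,N}; 5:sput {D}; 6:choidou {D,V}; 7:trufaush {R,D}.
Word 7 cannot be D — rule 2 would then fail for every completion. It is R.
Word 1 cannot be N — rule 3 would then fail for every completion. It is V.
Word 2 cannot be V — rule 4 would then fail for every completion. It is D.
Word 3 cannot be N — rule 3 would then fail for every completion. It is A.
Word 4 cannot be N — rule 3 would then fail for every completion. It is V.
Word 6 cannot be V — rule 5 would then fail for every completion. It is D.
So the tagging must be: V D A V D D R.
Verifying each rule — rule 1 ok; rule 2 ok; rule 3 ok; rule 4 ok; rule 5 ok.

V D A V D D R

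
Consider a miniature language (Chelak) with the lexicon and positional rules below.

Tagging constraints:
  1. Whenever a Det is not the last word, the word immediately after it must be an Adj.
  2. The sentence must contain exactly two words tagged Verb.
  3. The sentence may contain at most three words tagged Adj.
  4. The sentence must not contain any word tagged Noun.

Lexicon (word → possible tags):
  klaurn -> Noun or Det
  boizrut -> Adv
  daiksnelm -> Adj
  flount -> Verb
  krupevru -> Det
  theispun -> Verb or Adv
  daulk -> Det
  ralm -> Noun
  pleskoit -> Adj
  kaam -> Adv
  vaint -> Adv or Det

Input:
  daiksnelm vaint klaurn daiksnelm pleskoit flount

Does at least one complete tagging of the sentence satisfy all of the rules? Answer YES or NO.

NO

Candidates per position — 1:daiksnelm {Adj}; 2:vaint {Adv,Det}; 3:klaurn {Noun,Det}; 4:daiksnelm {Adj}; 5:pleskoit {Adj}; 6:flount {Verb}.
Rule 2 cannot be satisfied by any choice of tags from the lexicon.
So there is no consistent tagging.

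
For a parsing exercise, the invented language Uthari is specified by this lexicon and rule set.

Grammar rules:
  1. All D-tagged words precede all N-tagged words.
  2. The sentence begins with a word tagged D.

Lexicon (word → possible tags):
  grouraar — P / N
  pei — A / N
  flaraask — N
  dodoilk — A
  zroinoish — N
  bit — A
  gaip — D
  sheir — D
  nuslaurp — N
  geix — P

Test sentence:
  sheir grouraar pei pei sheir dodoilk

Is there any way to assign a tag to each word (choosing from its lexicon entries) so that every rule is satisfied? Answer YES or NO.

YES

Candidates per position — 1:sheir {D}; 2:grouraar {P,N}; 3:pei {A,N}; 4:pei {A,N}; 5:sheir {D}; 6:dodoilk {A}.
One satisfying assignment: D P A A D A.
Verifying each rule — rule 1 ok; rule 2 ok.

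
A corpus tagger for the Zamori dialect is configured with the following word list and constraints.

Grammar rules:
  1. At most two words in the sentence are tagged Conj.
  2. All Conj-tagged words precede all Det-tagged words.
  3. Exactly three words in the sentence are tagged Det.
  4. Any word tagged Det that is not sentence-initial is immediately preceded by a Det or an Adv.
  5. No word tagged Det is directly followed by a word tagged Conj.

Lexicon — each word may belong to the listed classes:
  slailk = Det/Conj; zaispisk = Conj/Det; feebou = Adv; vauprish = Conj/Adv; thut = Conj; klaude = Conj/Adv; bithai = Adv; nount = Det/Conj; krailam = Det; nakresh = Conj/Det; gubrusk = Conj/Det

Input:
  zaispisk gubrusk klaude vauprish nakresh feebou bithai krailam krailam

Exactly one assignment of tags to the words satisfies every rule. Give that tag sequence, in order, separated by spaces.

Conj Conj Adv Adv Det Adv Adv Det Det

Candidates per position — 1:zaispisk {Conj,Det}; 2:gubrusk {Conj,Det}; 3:klaude {Conj,Adv}; 4:vauprish {Conj,Adv}; 5:nakresh {Conj,Det}; 6:feebou {Adv}; 7:bithai {Adv}; 8:krailam {Det}; 9:krailam {Det}.
The remaining ambiguous positions (1, 2, 3, 4, 5) are resolved jointly — only one combination satisfies every rule.
The unique satisfying tagging is: Conj Conj Adv Adv Det Adv Adv Det Det.
Verifying each rule — rule 1 ok; rule 2 ok; rule 3 ok; rule 4 ok; rule 5 ok.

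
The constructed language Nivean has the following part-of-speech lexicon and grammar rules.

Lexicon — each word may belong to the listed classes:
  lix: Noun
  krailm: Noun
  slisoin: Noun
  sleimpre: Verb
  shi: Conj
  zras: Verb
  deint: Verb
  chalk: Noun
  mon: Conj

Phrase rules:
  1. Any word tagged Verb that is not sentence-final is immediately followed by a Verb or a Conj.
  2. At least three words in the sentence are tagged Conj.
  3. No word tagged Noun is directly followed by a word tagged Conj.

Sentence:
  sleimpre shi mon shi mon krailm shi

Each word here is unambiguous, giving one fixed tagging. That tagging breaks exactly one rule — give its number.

Fixed tagging: Verb Conj Conj Conj Conj Noun Conj.
Rule check: R1 ok, R2 ok, R3 fails.
Only rule 3 fails.

3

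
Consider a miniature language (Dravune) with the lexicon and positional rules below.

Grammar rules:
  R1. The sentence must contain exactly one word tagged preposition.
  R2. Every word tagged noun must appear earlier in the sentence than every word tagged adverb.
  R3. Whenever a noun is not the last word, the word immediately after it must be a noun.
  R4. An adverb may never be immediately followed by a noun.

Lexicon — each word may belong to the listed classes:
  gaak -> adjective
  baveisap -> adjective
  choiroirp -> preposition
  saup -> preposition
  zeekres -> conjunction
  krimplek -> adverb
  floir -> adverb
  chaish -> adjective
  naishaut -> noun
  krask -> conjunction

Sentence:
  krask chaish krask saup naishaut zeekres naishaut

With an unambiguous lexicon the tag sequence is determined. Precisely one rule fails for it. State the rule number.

3

Fixed tagging: conjunction adjective conjunction preposition noun conjunction noun.
Rule check: R1 ok, R2 ok, R3 fails, R4 ok.
Only rule 3 fails.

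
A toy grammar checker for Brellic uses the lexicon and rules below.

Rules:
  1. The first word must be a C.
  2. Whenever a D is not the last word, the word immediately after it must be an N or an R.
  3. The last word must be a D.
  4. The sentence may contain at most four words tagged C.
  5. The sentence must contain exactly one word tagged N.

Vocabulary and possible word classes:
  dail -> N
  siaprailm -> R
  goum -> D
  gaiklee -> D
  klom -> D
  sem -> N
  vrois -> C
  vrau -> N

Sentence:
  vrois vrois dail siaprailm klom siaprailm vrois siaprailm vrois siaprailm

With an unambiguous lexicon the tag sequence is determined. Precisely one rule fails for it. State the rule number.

Fixed tagging: C C N R D R C R C R.
Rule check: R1 pass, R2 pass, R3 fail, R4 pass, R5 pass.
Only rule 3 fails.

3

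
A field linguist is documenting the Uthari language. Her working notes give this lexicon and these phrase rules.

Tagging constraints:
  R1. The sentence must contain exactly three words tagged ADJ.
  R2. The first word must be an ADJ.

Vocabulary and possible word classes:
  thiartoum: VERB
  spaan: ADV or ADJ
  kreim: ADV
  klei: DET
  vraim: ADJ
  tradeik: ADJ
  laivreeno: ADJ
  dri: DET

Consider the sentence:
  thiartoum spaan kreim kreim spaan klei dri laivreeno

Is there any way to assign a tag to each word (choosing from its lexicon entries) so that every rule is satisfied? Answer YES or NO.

NO

Candidates per position — 1:thiartoum {VERB}; 2:spaan {ADV,ADJ}; 3:kreim {ADV}; 4:kreim {ADV}; 5:spaan {ADV,ADJ}; 6:klei {DET}; 7:dri {DET}; 8:laivreeno {ADJ}.
Rule 2 cannot be satisfied by any choice of tags from the lexicon.
So there is no consistent tagging.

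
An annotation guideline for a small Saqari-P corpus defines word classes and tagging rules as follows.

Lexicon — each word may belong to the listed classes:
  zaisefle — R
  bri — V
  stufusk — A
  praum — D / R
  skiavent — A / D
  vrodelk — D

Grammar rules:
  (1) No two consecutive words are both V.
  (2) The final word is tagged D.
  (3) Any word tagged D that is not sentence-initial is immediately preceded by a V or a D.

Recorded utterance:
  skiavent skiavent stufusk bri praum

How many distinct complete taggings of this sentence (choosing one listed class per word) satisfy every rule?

3

Candidates per position — 1:skiavent {A,D}; 2:skiavent {A,D}; 3:stufusk {A}; 4:bri {V}; 5:praum {D,R}.
There are 8 candidate sequences in total.
The sequences that satisfy every rule: A A A V D; D A A V D; D D A V D.
Count = 3.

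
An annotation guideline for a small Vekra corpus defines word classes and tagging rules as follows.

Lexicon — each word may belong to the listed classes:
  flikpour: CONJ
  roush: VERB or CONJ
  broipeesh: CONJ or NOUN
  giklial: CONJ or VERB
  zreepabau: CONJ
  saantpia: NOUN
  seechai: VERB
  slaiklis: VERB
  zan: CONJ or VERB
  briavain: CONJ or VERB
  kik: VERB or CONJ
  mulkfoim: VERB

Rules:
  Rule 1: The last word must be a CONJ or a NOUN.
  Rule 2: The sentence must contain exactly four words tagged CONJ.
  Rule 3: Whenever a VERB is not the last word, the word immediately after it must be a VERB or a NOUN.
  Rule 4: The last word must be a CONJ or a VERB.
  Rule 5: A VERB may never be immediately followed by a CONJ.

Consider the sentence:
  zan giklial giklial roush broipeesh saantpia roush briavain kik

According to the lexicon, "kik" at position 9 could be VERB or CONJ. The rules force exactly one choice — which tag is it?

CONJ

Candidates per position — 1:zan {CONJ,VERB}; 2:giklial {CONJ,VERB}; 3:giklial {CONJ,VERB}; 4:roush {VERB,CONJ}; 5:broipeesh {CONJ,NOUN}; 6:saantpia {NOUN}; 7:roush {VERB,CONJ}; 8:briavain {CONJ,VERB}; 9:kik {VERB,CONJ}.
Position 9: tagging it VERB would leave rule 1 unsatisfiable, so it must be CONJ.
Position 7: tagging it VERB would leave rule 3 unsatisfiable, so it must be CONJ.
Position 8: tagging it VERB would leave rule 3 unsatisfiable, so it must be CONJ.
The remaining ambiguous positions (1, 2, 3, 4, 5) are resolved jointly — only one combination satisfies every rule.
That leaves exactly one tagging: CONJ VERB VERB VERB NOUN NOUN CONJ CONJ CONJ.
Verifying each rule — rule 1 satisfied; rule 2 satisfied; rule 3 satisfied; rule 4 satisfied; rule 5 satisfied.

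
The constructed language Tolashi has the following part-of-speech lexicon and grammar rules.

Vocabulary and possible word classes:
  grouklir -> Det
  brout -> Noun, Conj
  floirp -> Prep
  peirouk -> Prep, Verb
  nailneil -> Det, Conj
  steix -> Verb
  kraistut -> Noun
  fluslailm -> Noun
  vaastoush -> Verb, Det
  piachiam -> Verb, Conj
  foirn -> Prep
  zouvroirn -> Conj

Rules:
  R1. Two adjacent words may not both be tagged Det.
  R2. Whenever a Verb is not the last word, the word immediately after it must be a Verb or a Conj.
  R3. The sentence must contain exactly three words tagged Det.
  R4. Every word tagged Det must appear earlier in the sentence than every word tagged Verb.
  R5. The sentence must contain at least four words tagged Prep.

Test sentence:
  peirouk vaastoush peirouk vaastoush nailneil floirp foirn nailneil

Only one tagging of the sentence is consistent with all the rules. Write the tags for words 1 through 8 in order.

Prep Det Prep Det Conj Prep Prep Det

Candidates per position — 1:peirouk {Prep,Verb}; 2:vaastoush {Verb,Det}; 3:peirouk {Prep,Verb}; 4:vaastoush {Verb,Det}; 5:nailneil {Det,Conj}; 6:floirp {Prep}; 7:foirn {Prep}; 8:nailneil {Det,Conj}.
Position 1: tagging it Verb would leave rule 5 unsatisfiable, so it must be Prep.
Position 3: tagging it Verb would leave rule 5 unsatisfiable, so it must be Prep.
Position 2: tagging it Verb would leave rule 2 unsatisfiable, so it must be Det.
The remaining ambiguous positions (4, 5, 8) are resolved jointly — only one combination satisfies every rule.
The only consistent sequence is: Prep Det Prep Det Conj Prep Prep Det.
Check: rule 1 holds; rule 2 holds; rule 3 holds; rule 4 holds; rule 5 holds.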